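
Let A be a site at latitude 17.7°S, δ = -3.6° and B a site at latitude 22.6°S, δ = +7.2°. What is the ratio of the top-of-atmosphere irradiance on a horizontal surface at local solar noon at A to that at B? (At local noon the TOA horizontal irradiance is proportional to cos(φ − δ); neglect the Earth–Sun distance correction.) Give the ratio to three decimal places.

A: cos θ_z = cos(-17.7° − (-3.6°)) = 0.9699.
B: cos θ_z = cos(-22.6° − (7.2°)) = 0.8678.
Ratio A/B = 0.9699 / 0.8678 = 1.1177.

1.118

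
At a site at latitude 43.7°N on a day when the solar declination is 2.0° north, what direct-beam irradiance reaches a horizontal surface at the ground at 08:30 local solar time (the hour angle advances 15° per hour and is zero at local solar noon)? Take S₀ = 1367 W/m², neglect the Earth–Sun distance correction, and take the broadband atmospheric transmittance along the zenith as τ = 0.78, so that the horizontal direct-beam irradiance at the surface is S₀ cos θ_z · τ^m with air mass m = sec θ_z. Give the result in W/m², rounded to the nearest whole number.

Hour angle H = 15° × (8.5 − 12) = -52.50°.
With φ = 43.7°, δ = 2.0°, H = -52.50°: sin φ sin δ = 0.0241, cos φ cos δ cos H = 0.4398, so cos θ_z = 0.4639.
Air mass m = 1/cos θ_z = 1/0.4639 = 2.156; τ^m = 0.78^2.156 = 0.5853.
Surface direct beam = 1367 × 0.4639 × 0.5853 = 371.17 W/m².

371 W/m²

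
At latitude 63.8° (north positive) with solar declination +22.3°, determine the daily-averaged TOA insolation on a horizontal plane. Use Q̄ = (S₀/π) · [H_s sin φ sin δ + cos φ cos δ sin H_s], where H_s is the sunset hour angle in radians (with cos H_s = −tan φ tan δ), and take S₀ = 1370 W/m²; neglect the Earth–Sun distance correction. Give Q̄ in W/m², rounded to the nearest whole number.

478 W/m²

−tan φ tan δ = −(2.0323)(0.4101) = -0.8334; H_s = arccos(-0.8334) = 146.45°. In radians, H_s = 2.5560.
H_s sin φ sin δ = 2.5560 × 0.8973 × 0.3795 = 0.8704.
cos φ cos δ sin H_s = 0.4415 × 0.9252 × 0.5527 = 0.2258.
Q̄ = (1370/π) × (0.8704 + 0.2258) = 436.08 × 1.0962 = 478.03 W/m².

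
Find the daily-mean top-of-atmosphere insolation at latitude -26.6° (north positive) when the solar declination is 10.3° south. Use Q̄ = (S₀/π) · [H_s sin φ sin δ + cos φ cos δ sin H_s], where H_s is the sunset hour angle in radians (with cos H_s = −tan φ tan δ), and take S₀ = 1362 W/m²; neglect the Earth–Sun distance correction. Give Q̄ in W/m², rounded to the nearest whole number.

−tan φ tan δ = −(-0.5008)(-0.1817) = -0.0910; H_s = arccos(-0.0910) = 95.22°. In radians, H_s = 1.6619.
H_s sin φ sin δ = 1.6619 × -0.4478 × -0.1788 = 0.1331.
cos φ cos δ sin H_s = 0.8942 × 0.9839 × 0.9959 = 0.8762.
Q̄ = (1362/π) × (0.1331 + 0.8762) = 433.54 × 1.0093 = 437.57 W/m².

438 W/m²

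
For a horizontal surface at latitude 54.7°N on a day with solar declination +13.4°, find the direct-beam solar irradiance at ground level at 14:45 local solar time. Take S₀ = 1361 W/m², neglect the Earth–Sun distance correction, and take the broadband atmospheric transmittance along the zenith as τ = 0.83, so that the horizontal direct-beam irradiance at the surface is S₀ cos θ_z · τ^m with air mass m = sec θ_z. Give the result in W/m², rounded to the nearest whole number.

614 W/m²

Hour angle H = 15° × (14.75 − 12) = 41.25°.
cos θ_z = sin φ sin δ + cos φ cos δ cos H = (0.8161)(0.2317) + (0.5779)(0.9728)(0.7518) = 0.6117.
Air mass m = 1/cos θ_z = 1/0.6117 = 1.635; τ^m = 0.83^1.635 = 0.7374.
Surface direct beam = 1361 × 0.6117 × 0.7374 = 613.90 W/m².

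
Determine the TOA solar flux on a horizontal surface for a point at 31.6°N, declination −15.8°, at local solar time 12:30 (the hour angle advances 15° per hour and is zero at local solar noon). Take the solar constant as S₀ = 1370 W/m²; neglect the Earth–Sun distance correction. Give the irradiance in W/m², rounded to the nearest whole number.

918 W/m²

Hour angle H = 15° × (12.5 − 12) = 7.50°.
cos θ_z = sin(31.6°) sin(-15.8°) + cos(31.6°) cos(-15.8°) cos(7.50°) = -0.1427 + 0.8125 = 0.6698.
Top-of-atmosphere irradiance = S₀ cos θ_z = 1370 × 0.6698 = 917.63 W/m².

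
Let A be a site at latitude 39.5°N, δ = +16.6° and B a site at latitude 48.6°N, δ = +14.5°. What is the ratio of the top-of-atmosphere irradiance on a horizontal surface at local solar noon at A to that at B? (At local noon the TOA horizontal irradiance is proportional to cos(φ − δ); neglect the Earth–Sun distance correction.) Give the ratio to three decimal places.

1.112

A: cos θ_z = cos(39.5° − (16.6°)) = 0.9212.
B: cos θ_z = cos(48.6° − (14.5°)) = 0.8281.
Ratio A/B = 0.9212 / 0.8281 = 1.1124.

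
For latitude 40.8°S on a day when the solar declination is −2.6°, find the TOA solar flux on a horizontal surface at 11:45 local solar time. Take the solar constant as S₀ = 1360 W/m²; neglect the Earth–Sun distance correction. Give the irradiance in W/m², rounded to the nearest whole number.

1067 W/m²

Hour angle H = 15° × (11.75 − 12) = -3.75°.
cos θ_z = sin φ sin δ + cos φ cos δ cos H = (-0.6534)(-0.0454) + (0.7570)(0.9990)(0.9979) = 0.7843.
Top-of-atmosphere irradiance = S₀ cos θ_z = 1360 × 0.7843 = 1066.65 W/m².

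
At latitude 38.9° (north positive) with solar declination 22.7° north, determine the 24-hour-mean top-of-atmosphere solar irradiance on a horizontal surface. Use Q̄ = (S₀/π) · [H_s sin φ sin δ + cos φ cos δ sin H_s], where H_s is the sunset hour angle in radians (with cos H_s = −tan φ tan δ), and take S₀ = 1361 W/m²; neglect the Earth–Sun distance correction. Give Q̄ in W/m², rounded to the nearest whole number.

494 W/m²

−tan φ tan δ = −(0.8069)(0.4183) = -0.3375; H_s = arccos(-0.3375) = 109.72°. In radians, H_s = 1.9150.
H_s sin φ sin δ = 1.9150 × 0.6280 × 0.3859 = 0.4641.
cos φ cos δ sin H_s = 0.7782 × 0.9225 × 0.9413 = 0.6757.
Q̄ = (1361/π) × (0.4641 + 0.6757) = 433.22 × 1.1398 = 493.78 W/m².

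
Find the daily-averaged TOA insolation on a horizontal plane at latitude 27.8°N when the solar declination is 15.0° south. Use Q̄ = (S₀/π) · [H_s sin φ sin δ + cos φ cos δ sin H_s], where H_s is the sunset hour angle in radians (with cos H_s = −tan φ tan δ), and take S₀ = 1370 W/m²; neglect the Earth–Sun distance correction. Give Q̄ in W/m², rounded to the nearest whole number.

cos H_s = −tan(27.8°) · tan(-15.0°) = 0.1413, so H_s = arccos(0.1413) = 81.88°. In radians, H_s = 1.4291.
H_s sin φ sin δ = 1.4291 × 0.4664 × -0.2588 = -0.1725.
cos φ cos δ sin H_s = 0.8846 × 0.9659 × 0.9900 = 0.8459.
Q̄ = (1370/π) × (-0.1725 + 0.8459) = 436.08 × 0.6734 = 293.66 W/m².

294 W/m²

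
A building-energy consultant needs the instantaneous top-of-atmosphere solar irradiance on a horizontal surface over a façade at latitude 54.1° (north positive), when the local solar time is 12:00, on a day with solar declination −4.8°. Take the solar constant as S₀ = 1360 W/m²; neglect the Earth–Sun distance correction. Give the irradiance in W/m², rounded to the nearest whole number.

Hour angle H = 15° × (12 − 12) = 0.00°.
cos θ_z = sin(54.1°) sin(-4.8°) + cos(54.1°) cos(-4.8°) cos(0.00°) = -0.0678 + 0.5843 = 0.5165.
Top-of-atmosphere irradiance = S₀ cos θ_z = 1360 × 0.5165 = 702.44 W/m².

702 W/m²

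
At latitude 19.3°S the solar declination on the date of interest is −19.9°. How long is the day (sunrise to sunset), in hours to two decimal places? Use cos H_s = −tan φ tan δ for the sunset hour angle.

12.97 hours

cos H_s = −tan(-19.3°) · tan(-19.9°) = -0.1268, so H_s = arccos(-0.1268) = 97.28°.
Day length = 2 H_s / 15° h⁻¹ = 194.56° / 15 = 12.971 h.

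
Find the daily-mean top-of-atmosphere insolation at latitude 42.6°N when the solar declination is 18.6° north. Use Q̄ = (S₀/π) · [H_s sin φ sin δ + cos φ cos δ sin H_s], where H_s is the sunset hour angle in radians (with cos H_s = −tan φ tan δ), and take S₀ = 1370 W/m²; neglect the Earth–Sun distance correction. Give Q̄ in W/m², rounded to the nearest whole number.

The sunset hour angle satisfies cos H_s = −tan φ tan δ = -0.3095, giving H_s = 108.03°. In radians, H_s = 1.8855.
H_s sin φ sin δ = 1.8855 × 0.6769 × 0.3190 = 0.4071.
cos φ cos δ sin H_s = 0.7361 × 0.9478 × 0.9509 = 0.6634.
Q̄ = (1370/π) × (0.4071 + 0.6634) = 436.08 × 1.0705 = 466.82 W/m².

467 W/m²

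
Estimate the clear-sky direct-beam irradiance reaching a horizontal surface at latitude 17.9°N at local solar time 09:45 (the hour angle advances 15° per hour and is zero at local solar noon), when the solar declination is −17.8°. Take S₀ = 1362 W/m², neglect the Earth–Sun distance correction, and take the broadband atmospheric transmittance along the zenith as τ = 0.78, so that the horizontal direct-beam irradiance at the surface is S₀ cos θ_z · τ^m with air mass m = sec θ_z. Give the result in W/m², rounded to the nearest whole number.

Hour angle H = 15° × (9.75 − 12) = -33.75°.
With φ = 17.9°, δ = -17.8°, H = -33.75°: sin φ sin δ = -0.0940, cos φ cos δ cos H = 0.7533, so cos θ_z = 0.6593.
Air mass m = 1/cos θ_z = 1/0.6593 = 1.517; τ^m = 0.78^1.517 = 0.6860.
Surface direct beam = 1362 × 0.6593 × 0.6860 = 616.01 W/m².

616 W/m²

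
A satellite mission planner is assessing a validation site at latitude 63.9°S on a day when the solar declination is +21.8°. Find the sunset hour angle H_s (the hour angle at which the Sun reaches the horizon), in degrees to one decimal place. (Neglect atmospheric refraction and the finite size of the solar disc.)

The sunset hour angle satisfies cos H_s = −tan φ tan δ = 0.8164, giving H_s = 35.27°.

35.3°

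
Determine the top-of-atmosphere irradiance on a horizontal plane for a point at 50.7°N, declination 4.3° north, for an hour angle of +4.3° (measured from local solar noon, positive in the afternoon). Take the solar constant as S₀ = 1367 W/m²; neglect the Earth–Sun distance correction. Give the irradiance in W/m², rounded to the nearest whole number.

cos θ_z = sin(50.7°) sin(4.3°) + cos(50.7°) cos(4.3°) cos(4.30°) = 0.0580 + 0.6298 = 0.6878.
Top-of-atmosphere irradiance = S₀ cos θ_z = 1367 × 0.6878 = 940.22 W/m².

940 W/m²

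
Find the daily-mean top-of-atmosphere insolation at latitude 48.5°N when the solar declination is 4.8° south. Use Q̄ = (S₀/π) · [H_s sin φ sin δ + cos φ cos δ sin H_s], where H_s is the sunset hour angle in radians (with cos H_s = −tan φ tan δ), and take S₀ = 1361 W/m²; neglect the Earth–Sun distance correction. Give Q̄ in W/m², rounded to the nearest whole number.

The sunset hour angle satisfies cos H_s = −tan φ tan δ = 0.0949, giving H_s = 84.55°. In radians, H_s = 1.4757.
H_s sin φ sin δ = 1.4757 × 0.7490 × -0.0837 = -0.0925.
cos φ cos δ sin H_s = 0.6626 × 0.9965 × 0.9955 = 0.6573.
Q̄ = (1361/π) × (-0.0925 + 0.6573) = 433.22 × 0.5648 = 244.68 W/m².

245 W/m²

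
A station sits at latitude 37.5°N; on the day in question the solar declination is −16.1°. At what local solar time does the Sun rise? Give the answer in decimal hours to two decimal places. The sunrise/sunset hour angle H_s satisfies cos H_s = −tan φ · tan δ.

6.85 h

cos H_s = −tan(37.5°) · tan(-16.1°) = 0.2215, so H_s = arccos(0.2215) = 77.20°.
Sunrise is at 12 − H_s/15 = 12 − 5.147 = 6.853 h local solar time.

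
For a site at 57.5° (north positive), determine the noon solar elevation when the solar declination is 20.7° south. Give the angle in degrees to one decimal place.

11.8°

At local solar noon the hour angle is zero, so the elevation is 90° − |φ − δ| = 90° − |57.5° − (-20.7°)| = 90° − 78.2° = 11.8°.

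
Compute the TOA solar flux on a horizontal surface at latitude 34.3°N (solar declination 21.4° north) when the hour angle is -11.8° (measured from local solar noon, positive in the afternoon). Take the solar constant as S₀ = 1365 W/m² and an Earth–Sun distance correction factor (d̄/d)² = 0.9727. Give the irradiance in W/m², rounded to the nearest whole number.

1273 W/m²

cos θ_z = sin φ sin δ + cos φ cos δ cos H = (0.5635)(0.3649) + (0.8261)(0.9311)(0.9789) = 0.9586.
Top-of-atmosphere irradiance = S₀ (d̄/d)² cos θ_z = 1365 × 0.9727 × 0.9586 = 1272.77 W/m².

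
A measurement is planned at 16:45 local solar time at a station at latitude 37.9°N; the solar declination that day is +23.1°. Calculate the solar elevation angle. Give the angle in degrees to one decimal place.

28.3°

Hour angle H = 15° × (16.75 − 12) = 71.25°.
cos θ_z = sin(37.9°) sin(23.1°) + cos(37.9°) cos(23.1°) cos(71.25°) = 0.2410 + 0.2333 = 0.4743.
θ_z = arccos(0.4743) = 61.69°, so the elevation is 90° − 61.69° = 28.31°.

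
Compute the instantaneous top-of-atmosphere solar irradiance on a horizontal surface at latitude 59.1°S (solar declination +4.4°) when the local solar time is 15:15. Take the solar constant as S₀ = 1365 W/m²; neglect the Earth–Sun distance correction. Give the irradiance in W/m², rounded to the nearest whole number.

Hour angle H = 15° × (15.25 − 12) = 48.75°.
With φ = -59.1°, δ = 4.4°, H = 48.75°: sin φ sin δ = -0.0658, cos φ cos δ cos H = 0.3376, so cos θ_z = 0.2718.
Top-of-atmosphere irradiance = S₀ cos θ_z = 1365 × 0.2718 = 371.01 W/m².

371 W/m²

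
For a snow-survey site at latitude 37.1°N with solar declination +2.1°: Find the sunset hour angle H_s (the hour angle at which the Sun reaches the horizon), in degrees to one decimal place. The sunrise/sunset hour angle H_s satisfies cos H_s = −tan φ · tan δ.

91.6°

−tan φ tan δ = −(0.7563)(0.0367) = -0.0278; H_s = arccos(-0.0278) = 91.59°.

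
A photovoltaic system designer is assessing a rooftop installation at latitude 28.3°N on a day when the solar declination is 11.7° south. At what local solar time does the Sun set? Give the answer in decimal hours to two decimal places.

17.57 h

The sunset hour angle satisfies cos H_s = −tan φ tan δ = 0.1115, giving H_s = 83.60°.
Sunset is at 12 + H_s/15 = 12 + 5.573 = 17.573 h local solar time.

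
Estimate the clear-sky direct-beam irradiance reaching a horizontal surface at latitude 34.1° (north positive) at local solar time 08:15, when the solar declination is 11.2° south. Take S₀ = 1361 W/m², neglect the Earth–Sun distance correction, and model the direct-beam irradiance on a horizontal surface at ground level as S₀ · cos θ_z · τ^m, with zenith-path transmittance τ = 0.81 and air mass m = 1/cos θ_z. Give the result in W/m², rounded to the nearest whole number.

252 W/m²

Hour angle H = 15° × (8.25 − 12) = -56.25°.
cos θ_z = sin φ sin δ + cos φ cos δ cos H = (0.5606)(-0.1942) + (0.8281)(0.9810)(0.5556) = 0.3425.
Air mass m = 1/cos θ_z = 1/0.3425 = 2.920; τ^m = 0.81^2.920 = 0.5405.
Surface direct beam = 1361 × 0.3425 × 0.5405 = 251.95 W/m².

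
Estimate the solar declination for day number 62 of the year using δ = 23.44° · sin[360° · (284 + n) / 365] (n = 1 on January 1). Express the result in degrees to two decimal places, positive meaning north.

-7.53°

360 × (284 + 62) / 365 = 341.260°; sin(341.260°) = -0.3213.
δ = 23.44 × -0.3213 = -7.531° ≈ -7.53°.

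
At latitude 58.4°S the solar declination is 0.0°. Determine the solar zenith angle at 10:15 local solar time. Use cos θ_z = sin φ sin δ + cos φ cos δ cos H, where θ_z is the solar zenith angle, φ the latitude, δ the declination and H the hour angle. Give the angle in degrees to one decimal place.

62.0°

Hour angle H = 15° × (10.25 − 12) = -26.25°.
cos θ_z = sin(-58.4°) sin(0.0°) + cos(-58.4°) cos(0.0°) cos(-26.25°) = 0.0000 + 0.4699 = 0.4699.
θ_z = arccos(0.4699) = 61.97°.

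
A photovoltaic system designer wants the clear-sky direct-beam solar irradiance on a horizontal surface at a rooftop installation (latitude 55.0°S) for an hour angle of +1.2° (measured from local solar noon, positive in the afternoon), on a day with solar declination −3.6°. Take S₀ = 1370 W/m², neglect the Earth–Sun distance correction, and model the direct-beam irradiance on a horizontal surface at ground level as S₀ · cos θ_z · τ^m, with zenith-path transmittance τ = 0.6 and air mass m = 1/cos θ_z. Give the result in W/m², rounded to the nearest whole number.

cos θ_z = sin φ sin δ + cos φ cos δ cos H = (-0.8192)(-0.0628) + (0.5736)(0.9980)(0.9998) = 0.6238.
Air mass m = 1/cos θ_z = 1/0.6238 = 1.603; τ^m = 0.6^1.603 = 0.4409.
Surface direct beam = 1370 × 0.6238 × 0.4409 = 376.80 W/m².

377 W/m²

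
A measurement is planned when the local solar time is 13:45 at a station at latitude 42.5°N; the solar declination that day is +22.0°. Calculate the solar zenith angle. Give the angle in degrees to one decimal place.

Hour angle H = 15° × (13.75 − 12) = 26.25°.
With φ = 42.5°, δ = 22.0°, H = 26.25°: sin φ sin δ = 0.2531, cos φ cos δ cos H = 0.6131, so cos θ_z = 0.8662.
θ_z = arccos(0.8662) = 29.98°.

30.0°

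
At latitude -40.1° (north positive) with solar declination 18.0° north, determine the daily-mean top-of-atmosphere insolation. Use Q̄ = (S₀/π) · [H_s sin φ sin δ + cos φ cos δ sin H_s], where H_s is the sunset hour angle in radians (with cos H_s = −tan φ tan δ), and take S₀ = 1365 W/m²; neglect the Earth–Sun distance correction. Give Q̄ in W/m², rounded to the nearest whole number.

192 W/m²

cos H_s = −tan(-40.1°) · tan(18.0°) = 0.2736, so H_s = arccos(0.2736) = 74.12°. In radians, H_s = 1.2936.
H_s sin φ sin δ = 1.2936 × -0.6441 × 0.3090 = -0.2575.
cos φ cos δ sin H_s = 0.7649 × 0.9511 × 0.9618 = 0.6997.
Q̄ = (1365/π) × (-0.2575 + 0.6997) = 434.49 × 0.4422 = 192.13 W/m².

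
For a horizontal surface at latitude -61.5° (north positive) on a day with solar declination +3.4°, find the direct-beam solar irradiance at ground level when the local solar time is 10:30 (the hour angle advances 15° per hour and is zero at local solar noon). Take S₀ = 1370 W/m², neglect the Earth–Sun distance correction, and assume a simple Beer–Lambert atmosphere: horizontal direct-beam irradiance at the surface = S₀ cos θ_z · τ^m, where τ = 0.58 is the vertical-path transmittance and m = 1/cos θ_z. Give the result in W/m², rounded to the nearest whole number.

Hour angle H = 15° × (10.5 − 12) = -22.50°.
With φ = -61.5°, δ = 3.4°, H = -22.50°: sin φ sin δ = -0.0521, cos φ cos δ cos H = 0.4401, so cos θ_z = 0.3880.
Air mass m = 1/cos θ_z = 1/0.3880 = 2.577; τ^m = 0.58^2.577 = 0.2457.
Surface direct beam = 1370 × 0.3880 × 0.2457 = 130.60 W/m².

131 W/m²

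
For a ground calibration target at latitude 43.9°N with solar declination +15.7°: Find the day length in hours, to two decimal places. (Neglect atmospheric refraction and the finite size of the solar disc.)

14.09 hours

−tan φ tan δ = −(0.9623)(0.2811) = -0.2705; H_s = arccos(-0.2705) = 105.69°.
Day length = 2 H_s / 15° h⁻¹ = 211.38° / 15 = 14.092 h.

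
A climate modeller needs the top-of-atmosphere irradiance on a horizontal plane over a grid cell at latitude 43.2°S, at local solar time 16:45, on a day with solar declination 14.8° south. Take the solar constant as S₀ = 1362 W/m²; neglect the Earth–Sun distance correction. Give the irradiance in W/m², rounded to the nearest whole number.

547 W/m²

Hour angle H = 15° × (16.75 − 12) = 71.25°.
cos θ_z = sin φ sin δ + cos φ cos δ cos H = (-0.6845)(-0.2554) + (0.7290)(0.9668)(0.3214) = 0.4013.
Top-of-atmosphere irradiance = S₀ cos θ_z = 1362 × 0.4013 = 546.57 W/m².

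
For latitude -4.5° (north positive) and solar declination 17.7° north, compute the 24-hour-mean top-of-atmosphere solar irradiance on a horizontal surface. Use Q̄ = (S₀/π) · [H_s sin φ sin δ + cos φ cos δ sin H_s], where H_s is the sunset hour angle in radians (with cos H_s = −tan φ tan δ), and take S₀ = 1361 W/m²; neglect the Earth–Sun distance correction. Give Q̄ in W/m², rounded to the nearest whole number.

395 W/m²

−tan φ tan δ = −(-0.0787)(0.3191) = 0.0251; H_s = arccos(0.0251) = 88.56°. In radians, H_s = 1.5457.
H_s sin φ sin δ = 1.5457 × -0.0785 × 0.3040 = -0.0369.
cos φ cos δ sin H_s = 0.9969 × 0.9527 × 0.9997 = 0.9495.
Q̄ = (1361/π) × (-0.0369 + 0.9495) = 433.22 × 0.9126 = 395.36 W/m².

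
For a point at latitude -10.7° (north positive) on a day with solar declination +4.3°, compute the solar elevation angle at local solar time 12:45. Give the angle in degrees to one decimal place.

Hour angle H = 15° × (12.75 − 12) = 11.25°.
cos θ_z = sin(-10.7°) sin(4.3°) + cos(-10.7°) cos(4.3°) cos(11.25°) = -0.0139 + 0.9610 = 0.9471.
θ_z = arccos(0.9471) = 18.72°, so the elevation is 90° − 18.72° = 71.28°.

71.3°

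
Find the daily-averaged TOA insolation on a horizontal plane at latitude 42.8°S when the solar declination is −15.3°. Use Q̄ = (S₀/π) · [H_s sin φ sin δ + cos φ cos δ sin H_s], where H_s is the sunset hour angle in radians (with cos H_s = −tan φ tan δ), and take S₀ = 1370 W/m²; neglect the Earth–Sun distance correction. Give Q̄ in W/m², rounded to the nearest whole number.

441 W/m²

cos H_s = −tan(-42.8°) · tan(-15.3°) = -0.2533, so H_s = arccos(-0.2533) = 104.67°. In radians, H_s = 1.8268.
H_s sin φ sin δ = 1.8268 × -0.6794 × -0.2639 = 0.3275.
cos φ cos δ sin H_s = 0.7337 × 0.9646 × 0.9674 = 0.6847.
Q̄ = (1370/π) × (0.3275 + 0.6847) = 436.08 × 1.0122 = 441.40 W/m².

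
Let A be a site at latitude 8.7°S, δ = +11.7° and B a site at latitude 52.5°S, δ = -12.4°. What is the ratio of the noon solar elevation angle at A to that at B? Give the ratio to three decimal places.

1.395

A: 90° − |-8.7 − (11.7)| = 69.60°.
B: 90° − |-52.5 − (-12.4)| = 49.90°.
Ratio A/B = 69.6000 / 49.9000 = 1.3948.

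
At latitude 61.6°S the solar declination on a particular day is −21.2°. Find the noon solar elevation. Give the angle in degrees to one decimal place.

At local solar noon the hour angle is zero, so the elevation is 90° − |φ − δ| = 90° − |-61.6° − (-21.2°)| = 90° − 40.4° = 49.6°.

49.6°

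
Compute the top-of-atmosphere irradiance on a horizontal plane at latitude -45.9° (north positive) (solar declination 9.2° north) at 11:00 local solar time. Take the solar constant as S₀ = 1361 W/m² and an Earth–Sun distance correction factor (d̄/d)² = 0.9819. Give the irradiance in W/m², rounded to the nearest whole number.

733 W/m²

Hour angle H = 15° × (11 − 12) = -15.00°.
With φ = -45.9°, δ = 9.2°, H = -15.00°: sin φ sin δ = -0.1148, cos φ cos δ cos H = 0.6636, so cos θ_z = 0.5488.
Top-of-atmosphere irradiance = S₀ (d̄/d)² cos θ_z = 1361 × 0.9819 × 0.5488 = 733.40 W/m².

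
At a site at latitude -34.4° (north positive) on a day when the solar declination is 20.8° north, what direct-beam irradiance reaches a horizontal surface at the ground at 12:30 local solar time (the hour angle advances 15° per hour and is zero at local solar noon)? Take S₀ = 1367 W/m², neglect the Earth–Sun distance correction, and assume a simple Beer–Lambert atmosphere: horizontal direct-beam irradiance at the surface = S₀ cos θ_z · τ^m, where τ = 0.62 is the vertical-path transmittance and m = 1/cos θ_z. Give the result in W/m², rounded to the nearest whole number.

330 W/m²

Hour angle H = 15° × (12.5 − 12) = 7.50°.
cos θ_z = sin φ sin δ + cos φ cos δ cos H = (-0.5650)(0.3551) + (0.8251)(0.9348)(0.9914) = 0.5640.
Air mass m = 1/cos θ_z = 1/0.5640 = 1.773; τ^m = 0.62^1.773 = 0.4285.
Surface direct beam = 1367 × 0.5640 × 0.4285 = 330.37 W/m².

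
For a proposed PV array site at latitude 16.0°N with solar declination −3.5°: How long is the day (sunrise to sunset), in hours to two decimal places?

11.87 hours

−tan φ tan δ = −(0.2867)(-0.0612) = 0.0175; H_s = arccos(0.0175) = 89.00°.
Day length = 2 H_s / 15° h⁻¹ = 178.00° / 15 = 11.867 h.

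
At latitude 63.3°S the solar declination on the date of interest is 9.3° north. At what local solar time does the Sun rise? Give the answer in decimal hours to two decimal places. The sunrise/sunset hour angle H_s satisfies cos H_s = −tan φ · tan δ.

The sunset hour angle satisfies cos H_s = −tan φ tan δ = 0.3256, giving H_s = 71.00°.
Sunrise is at 12 − H_s/15 = 12 − 4.733 = 7.267 h local solar time.

7.27 h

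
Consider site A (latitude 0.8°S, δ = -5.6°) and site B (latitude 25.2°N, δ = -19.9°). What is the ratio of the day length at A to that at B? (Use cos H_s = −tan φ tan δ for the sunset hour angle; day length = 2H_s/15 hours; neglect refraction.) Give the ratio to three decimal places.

A: H_s = arccos(−tan -0.8° · tan -5.6°) = 90.08°, so 2H_s/15 = 12.0107 h.
B: H_s = arccos(−tan 25.2° · tan -19.9°) = 80.19°, so 2H_s/15 = 10.6920 h.
Ratio A/B = 12.0107 / 10.6920 = 1.1233.

1.123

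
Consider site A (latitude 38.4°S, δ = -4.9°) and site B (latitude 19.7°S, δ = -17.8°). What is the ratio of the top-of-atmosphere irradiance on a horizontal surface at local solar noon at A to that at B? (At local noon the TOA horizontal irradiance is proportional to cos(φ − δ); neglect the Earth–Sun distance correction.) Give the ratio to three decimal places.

0.834

A: cos θ_z = cos(-38.4° − (-4.9°)) = 0.8339.
B: cos θ_z = cos(-19.7° − (-17.8°)) = 0.9995.
Ratio A/B = 0.8339 / 0.9995 = 0.8343.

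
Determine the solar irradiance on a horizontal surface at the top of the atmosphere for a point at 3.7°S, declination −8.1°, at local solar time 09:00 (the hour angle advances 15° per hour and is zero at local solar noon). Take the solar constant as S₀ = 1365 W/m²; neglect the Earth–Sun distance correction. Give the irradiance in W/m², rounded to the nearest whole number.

966 W/m²

Hour angle H = 15° × (9 − 12) = -45.00°.
With φ = -3.7°, δ = -8.1°, H = -45.00°: sin φ sin δ = 0.0091, cos φ cos δ cos H = 0.6986, so cos θ_z = 0.7077.
Top-of-atmosphere irradiance = S₀ cos θ_z = 1365 × 0.7077 = 966.01 W/m².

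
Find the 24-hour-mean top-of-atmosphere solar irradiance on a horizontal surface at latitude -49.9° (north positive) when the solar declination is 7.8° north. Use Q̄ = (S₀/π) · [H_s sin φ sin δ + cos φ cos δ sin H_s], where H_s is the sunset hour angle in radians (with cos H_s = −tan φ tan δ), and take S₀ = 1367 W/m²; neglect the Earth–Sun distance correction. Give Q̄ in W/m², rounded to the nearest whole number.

cos H_s = −tan(-49.9°) · tan(7.8°) = 0.1627, so H_s = arccos(0.1627) = 80.64°. In radians, H_s = 1.4074.
H_s sin φ sin δ = 1.4074 × -0.7649 × 0.1357 = -0.1461.
cos φ cos δ sin H_s = 0.6441 × 0.9907 × 0.9867 = 0.6296.
Q̄ = (1367/π) × (-0.1461 + 0.6296) = 435.13 × 0.4835 = 210.39 W/m².

210 W/m²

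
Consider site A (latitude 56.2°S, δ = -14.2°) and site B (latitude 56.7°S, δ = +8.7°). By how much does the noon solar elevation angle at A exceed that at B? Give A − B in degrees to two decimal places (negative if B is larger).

+23.40°

A: 90° − |-56.2 − (-14.2)| = 48.00°.
B: 90° − |-56.7 − (8.7)| = 24.60°.
A − B = 48.00 − 24.60 = 23.40°.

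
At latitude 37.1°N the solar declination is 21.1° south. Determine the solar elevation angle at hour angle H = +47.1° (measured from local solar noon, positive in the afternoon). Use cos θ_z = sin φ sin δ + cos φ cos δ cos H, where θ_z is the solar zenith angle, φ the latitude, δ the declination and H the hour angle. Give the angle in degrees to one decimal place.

16.8°

cos θ_z = sin(37.1°) sin(-21.1°) + cos(37.1°) cos(-21.1°) cos(47.10°) = -0.2172 + 0.5065 = 0.2893.
θ_z = arccos(0.2893) = 73.18°, so the elevation is 90° − 73.18° = 16.82°.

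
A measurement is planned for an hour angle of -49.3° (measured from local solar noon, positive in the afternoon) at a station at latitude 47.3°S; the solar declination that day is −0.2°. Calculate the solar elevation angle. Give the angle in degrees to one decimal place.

cos θ_z = sin(-47.3°) sin(-0.2°) + cos(-47.3°) cos(-0.2°) cos(-49.30°) = 0.0026 + 0.4422 = 0.4448.
θ_z = arccos(0.4448) = 63.59°, so the elevation is 90° − 63.59° = 26.41°.

26.4°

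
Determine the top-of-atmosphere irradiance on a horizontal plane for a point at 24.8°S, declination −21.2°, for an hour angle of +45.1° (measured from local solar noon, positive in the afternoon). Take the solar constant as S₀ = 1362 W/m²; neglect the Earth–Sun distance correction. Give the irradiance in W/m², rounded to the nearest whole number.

1020 W/m²

With φ = -24.8°, δ = -21.2°, H = 45.10°: sin φ sin δ = 0.1517, cos φ cos δ cos H = 0.5974, so cos θ_z = 0.7491.
Top-of-atmosphere irradiance = S₀ cos θ_z = 1362 × 0.7491 = 1020.27 W/m².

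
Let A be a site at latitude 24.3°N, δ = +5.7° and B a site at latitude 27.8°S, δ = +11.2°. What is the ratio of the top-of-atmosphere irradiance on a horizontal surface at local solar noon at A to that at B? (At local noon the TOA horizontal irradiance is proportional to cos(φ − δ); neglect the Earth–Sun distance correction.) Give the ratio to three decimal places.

A: cos θ_z = cos(24.3° − (5.7°)) = 0.9478.
B: cos θ_z = cos(-27.8° − (11.2°)) = 0.7771.
Ratio A/B = 0.9478 / 0.7771 = 1.2197.

1.220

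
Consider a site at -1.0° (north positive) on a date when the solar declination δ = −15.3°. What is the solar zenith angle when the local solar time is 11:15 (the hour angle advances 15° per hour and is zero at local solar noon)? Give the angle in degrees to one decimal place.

Hour angle H = 15° × (11.25 − 12) = -11.25°.
cos θ_z = sin φ sin δ + cos φ cos δ cos H = (-0.0175)(-0.2639) + (0.9998)(0.9646)(0.9808) = 0.9505.
θ_z = arccos(0.9505) = 18.10°.

18.1°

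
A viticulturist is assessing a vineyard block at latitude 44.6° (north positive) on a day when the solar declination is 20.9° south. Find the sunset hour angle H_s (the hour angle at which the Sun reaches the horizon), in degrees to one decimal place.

The sunset hour angle satisfies cos H_s = −tan φ tan δ = 0.3766, giving H_s = 67.88°.

67.9°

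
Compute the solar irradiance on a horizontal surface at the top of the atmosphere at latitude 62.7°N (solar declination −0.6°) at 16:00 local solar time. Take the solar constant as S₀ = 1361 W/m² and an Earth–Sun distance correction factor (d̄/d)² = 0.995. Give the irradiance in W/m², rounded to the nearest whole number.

Hour angle H = 15° × (16 − 12) = 60.00°.
cos θ_z = sin φ sin δ + cos φ cos δ cos H = (0.8886)(-0.0105) + (0.4586)(0.9999)(0.5000) = 0.2199.
Top-of-atmosphere irradiance = S₀ (d̄/d)² cos θ_z = 1361 × 0.995 × 0.2199 = 297.79 W/m².

298 W/m²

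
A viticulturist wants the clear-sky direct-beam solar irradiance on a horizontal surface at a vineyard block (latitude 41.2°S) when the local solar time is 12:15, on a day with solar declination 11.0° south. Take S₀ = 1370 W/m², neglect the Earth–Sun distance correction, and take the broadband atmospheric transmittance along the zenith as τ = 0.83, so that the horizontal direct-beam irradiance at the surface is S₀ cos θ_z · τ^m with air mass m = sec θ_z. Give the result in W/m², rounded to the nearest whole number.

952 W/m²

Hour angle H = 15° × (12.25 − 12) = 3.75°.
cos θ_z = sin φ sin δ + cos φ cos δ cos H = (-0.6587)(-0.1908) + (0.7524)(0.9816)(0.9979) = 0.8627.
Air mass m = 1/cos θ_z = 1/0.8627 = 1.159; τ^m = 0.83^1.159 = 0.8058.
Surface direct beam = 1370 × 0.8627 × 0.8058 = 952.37 W/m².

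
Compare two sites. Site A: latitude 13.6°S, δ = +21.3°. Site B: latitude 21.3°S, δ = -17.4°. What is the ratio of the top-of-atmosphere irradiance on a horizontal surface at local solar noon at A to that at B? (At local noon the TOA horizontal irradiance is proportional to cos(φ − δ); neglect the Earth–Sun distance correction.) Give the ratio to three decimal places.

A: cos θ_z = cos(-13.6° − (21.3°)) = 0.8202.
B: cos θ_z = cos(-21.3° − (-17.4°)) = 0.9977.
Ratio A/B = 0.8202 / 0.9977 = 0.8221.

0.822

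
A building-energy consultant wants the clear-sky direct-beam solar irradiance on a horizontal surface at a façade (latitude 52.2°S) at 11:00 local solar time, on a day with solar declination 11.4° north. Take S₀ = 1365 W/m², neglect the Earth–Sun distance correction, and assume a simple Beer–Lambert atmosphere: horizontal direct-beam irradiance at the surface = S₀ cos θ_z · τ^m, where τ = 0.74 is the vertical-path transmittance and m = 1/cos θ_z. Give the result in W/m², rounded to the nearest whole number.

Hour angle H = 15° × (11 − 12) = -15.00°.
cos θ_z = sin φ sin δ + cos φ cos δ cos H = (-0.7902)(0.1977) + (0.6129)(0.9803)(0.9659) = 0.4241.
Air mass m = 1/cos θ_z = 1/0.4241 = 2.358; τ^m = 0.74^2.358 = 0.4916.
Surface direct beam = 1365 × 0.4241 × 0.4916 = 284.59 W/m².

285 W/m²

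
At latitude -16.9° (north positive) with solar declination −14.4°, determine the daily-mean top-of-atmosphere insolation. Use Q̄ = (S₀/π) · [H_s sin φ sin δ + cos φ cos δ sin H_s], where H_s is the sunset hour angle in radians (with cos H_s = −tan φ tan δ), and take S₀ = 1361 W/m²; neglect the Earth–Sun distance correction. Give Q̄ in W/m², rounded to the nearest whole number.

The sunset hour angle satisfies cos H_s = −tan φ tan δ = -0.0780, giving H_s = 94.47°. In radians, H_s = 1.6488.
H_s sin φ sin δ = 1.6488 × -0.2907 × -0.2487 = 0.1192.
cos φ cos δ sin H_s = 0.9568 × 0.9686 × 0.9970 = 0.9240.
Q̄ = (1361/π) × (0.1192 + 0.9240) = 433.22 × 1.0432 = 451.94 W/m².

452 W/m²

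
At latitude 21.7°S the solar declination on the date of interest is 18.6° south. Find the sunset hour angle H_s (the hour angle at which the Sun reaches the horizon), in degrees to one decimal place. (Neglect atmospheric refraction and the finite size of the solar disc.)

97.7°

The sunset hour angle satisfies cos H_s = −tan φ tan δ = -0.1339, giving H_s = 97.70°.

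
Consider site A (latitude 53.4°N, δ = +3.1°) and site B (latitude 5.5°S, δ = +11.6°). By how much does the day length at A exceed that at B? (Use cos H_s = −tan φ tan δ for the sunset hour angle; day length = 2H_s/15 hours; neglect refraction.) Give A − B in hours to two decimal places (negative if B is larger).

+0.71 h

A: H_s = arccos(−tan 53.4° · tan 3.1°) = 94.18°, so 2H_s/15 = 12.5573 h.
B: H_s = arccos(−tan -5.5° · tan 11.6°) = 88.87°, so 2H_s/15 = 11.8493 h.
A − B = 12.5573 − 11.8493 = 0.7080 h.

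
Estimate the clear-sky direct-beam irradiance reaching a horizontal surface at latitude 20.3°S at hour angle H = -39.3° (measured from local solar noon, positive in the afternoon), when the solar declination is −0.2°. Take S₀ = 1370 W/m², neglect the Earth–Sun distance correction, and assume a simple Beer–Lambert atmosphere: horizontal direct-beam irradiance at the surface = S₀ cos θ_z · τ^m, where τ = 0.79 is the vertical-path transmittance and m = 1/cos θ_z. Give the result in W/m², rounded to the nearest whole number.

cos θ_z = sin φ sin δ + cos φ cos δ cos H = (-0.3469)(-0.0035) + (0.9379)(1.0000)(0.7738) = 0.7270.
Air mass m = 1/cos θ_z = 1/0.7270 = 1.376; τ^m = 0.79^1.376 = 0.7230.
Surface direct beam = 1370 × 0.7270 × 0.7230 = 720.10 W/m².

720 W/m²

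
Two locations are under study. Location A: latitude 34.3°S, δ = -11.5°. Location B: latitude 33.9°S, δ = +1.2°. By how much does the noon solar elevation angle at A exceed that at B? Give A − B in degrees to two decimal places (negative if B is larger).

+12.30°

A: 90° − |-34.3 − (-11.5)| = 67.20°.
B: 90° − |-33.9 − (1.2)| = 54.90°.
A − B = 67.20 − 54.90 = 12.30°.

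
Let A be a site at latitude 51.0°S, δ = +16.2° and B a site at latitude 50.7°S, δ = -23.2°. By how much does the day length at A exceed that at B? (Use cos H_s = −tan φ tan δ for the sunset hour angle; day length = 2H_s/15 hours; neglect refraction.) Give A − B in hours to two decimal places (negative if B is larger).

A: H_s = arccos(−tan -51.0° · tan 16.2°) = 68.98°, so 2H_s/15 = 9.1973 h.
B: H_s = arccos(−tan -50.7° · tan -23.2°) = 121.58°, so 2H_s/15 = 16.2107 h.
A − B = 9.1973 − 16.2107 = -7.0134 h.

-7.01 h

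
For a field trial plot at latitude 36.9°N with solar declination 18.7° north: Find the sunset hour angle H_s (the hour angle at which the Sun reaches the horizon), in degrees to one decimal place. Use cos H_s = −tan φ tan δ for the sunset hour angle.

cos H_s = −tan(36.9°) · tan(18.7°) = -0.2541, so H_s = arccos(-0.2541) = 104.72°.

104.7°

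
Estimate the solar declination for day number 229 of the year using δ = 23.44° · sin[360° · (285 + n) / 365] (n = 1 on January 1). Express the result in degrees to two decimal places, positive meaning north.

+12.78°

360 × (285 + 229) / 365 = 506.959°; sin(506.959°) = 0.5452.
δ = 23.44 × 0.5452 = 12.779° ≈ +12.78°.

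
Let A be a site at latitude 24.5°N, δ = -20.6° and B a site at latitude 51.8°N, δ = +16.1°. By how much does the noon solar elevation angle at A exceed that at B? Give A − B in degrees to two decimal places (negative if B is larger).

-9.40°

A: 90° − |24.5 − (-20.6)| = 44.90°.
B: 90° − |51.8 − (16.1)| = 54.30°.
A − B = 44.90 − 54.30 = -9.40°.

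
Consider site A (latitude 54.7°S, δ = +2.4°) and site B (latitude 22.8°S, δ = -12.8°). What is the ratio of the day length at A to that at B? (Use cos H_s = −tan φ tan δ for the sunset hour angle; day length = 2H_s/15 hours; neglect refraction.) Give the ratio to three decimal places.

A: H_s = arccos(−tan -54.7° · tan 2.4°) = 86.61°, so 2H_s/15 = 11.5480 h.
B: H_s = arccos(−tan -22.8° · tan -12.8°) = 95.48°, so 2H_s/15 = 12.7307 h.
Ratio A/B = 11.5480 / 12.7307 = 0.9071.

0.907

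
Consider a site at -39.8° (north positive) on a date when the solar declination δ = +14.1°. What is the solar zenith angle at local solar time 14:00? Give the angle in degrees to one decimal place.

60.7°

Hour angle H = 15° × (14 − 12) = 30.00°.
cos θ_z = sin(-39.8°) sin(14.1°) + cos(-39.8°) cos(14.1°) cos(30.00°) = -0.1559 + 0.6453 = 0.4894.
θ_z = arccos(0.4894) = 60.70°.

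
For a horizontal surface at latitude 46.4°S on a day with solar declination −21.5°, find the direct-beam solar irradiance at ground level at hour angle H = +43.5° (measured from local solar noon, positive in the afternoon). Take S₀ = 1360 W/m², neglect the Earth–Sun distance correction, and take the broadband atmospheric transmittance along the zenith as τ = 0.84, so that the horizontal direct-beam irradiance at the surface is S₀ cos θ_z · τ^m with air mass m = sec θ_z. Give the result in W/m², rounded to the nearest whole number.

783 W/m²

cos θ_z = sin(-46.4°) sin(-21.5°) + cos(-46.4°) cos(-21.5°) cos(43.50°) = 0.2654 + 0.4654 = 0.7308.
Air mass m = 1/cos θ_z = 1/0.7308 = 1.368; τ^m = 0.84^1.368 = 0.7878.
Surface direct beam = 1360 × 0.7308 × 0.7878 = 782.98 W/m².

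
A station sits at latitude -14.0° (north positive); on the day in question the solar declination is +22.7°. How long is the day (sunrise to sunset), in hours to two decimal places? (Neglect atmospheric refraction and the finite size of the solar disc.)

11.20 hours

The sunset hour angle satisfies cos H_s = −tan φ tan δ = 0.1043, giving H_s = 84.01°.
Day length = 2 H_s / 15° h⁻¹ = 168.02° / 15 = 11.201 h.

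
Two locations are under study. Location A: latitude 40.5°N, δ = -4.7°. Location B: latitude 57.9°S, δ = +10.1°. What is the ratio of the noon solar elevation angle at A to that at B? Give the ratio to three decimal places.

A: 90° − |40.5 − (-4.7)| = 44.80°.
B: 90° − |-57.9 − (10.1)| = 22.00°.
Ratio A/B = 44.8000 / 22.0000 = 2.0364.

2.036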